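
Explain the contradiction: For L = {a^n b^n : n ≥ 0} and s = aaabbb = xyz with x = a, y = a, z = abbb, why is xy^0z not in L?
xy⁰z = aabbb ∉ L

Pumping with i = 0 replaces y = a by y⁰ = ε:
- Original: s = xyz = aaabbb; aaabbb = a^3 b^3 has equal counts (3 = 3), so it is in L
- Pumped: xy⁰z = a · ε · abbb = aabbb
- aabbb has 2 a's and 3 b's; 2 ≠ 3, so it is not in L

The pumping lemma would require xy⁰z ∈ L, so this decomposition yields a contradiction.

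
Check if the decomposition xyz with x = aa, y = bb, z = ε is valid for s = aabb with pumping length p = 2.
Violated: |xy| ≤ p

The decomposition x = aa, y = bb, z = ε for s = aabb with p = 2
violates the constraint: |xy| ≤ p

|xy| = |aabb| = 4 > 2 = p. The decomposition puts too many characters in xy.

Pumping lemma constraints:
1. xyz = s (decomposition is valid)
2. |xy| ≤ p
3. |y| > 0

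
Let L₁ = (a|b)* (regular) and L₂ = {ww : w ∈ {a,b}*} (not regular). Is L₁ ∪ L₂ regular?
Yes — L₁ ∪ L₂ is regular.

{ww} ⊆ (a|b)*, so L₁ ∪ L₂ = (a|b)*, which is regular.

Note that the bare facts "L₁ regular, L₂ non-regular" do not settle the question by themselves: the closure of regular languages under ∪, ∩, complement and difference applies only when BOTH operands are regular. With a non-regular operand the result can come out regular or non-regular depending on the specific languages, so one has to work out L₁ ∪ L₂ for this particular pair, as above.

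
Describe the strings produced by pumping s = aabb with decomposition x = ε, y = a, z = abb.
{xy^i z : i ≥ 0} = {a^(i+1) b^2 : i ≥ 0} = {abb, aabb, aaabb, ...}

With x = ε, y = a, z = abb: Starting with aabb and pumping the first 'a' (z = abb keeps the second 'a'), we get strings with i+1 a's followed by 2 b's for i = 0, 1, 2, ...; note bb is not produced because z always contributes one a.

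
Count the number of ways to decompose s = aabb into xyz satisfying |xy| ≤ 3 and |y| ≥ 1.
6

For s = 'aabb' with pumping length p = 3:

Constraints: |xy| ≤ 3, |y| > 0

Valid decompositions (|xy| ≤ p, |y| ≥ 1):
  • x='', y='a', z='abb'
  • x='a', y='a', z='bb'
  • x='', y='aa', z='bb'
  • x='aa', y='b', z='b'
  • x='a', y='ab', z='b'
  • x='', y='aab', z='b'

Total count: 6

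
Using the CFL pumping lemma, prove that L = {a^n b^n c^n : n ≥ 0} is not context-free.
Assume for contradiction that L is context-free, and let p ≥ 1 be the pumping length given by the pumping lemma for CFLs.
Choose s = a^p b^p c^p. Then s ∈ L and |s| = 3p ≥ p.
By the CFL pumping lemma, s = uvxyz for some u, v, x, y, z with |vxy| ≤ p, |vy| ≥ 1, and uv^i xy^i z ∈ L for every i ≥ 0.

Because |vxy| ≤ p, the window vxy cannot contain both an a and a c: any substring of s containing both must include the entire block b^p plus at least one a and one c, so it has length ≥ p + 2 > p.
Hence at least one of the letters a, c does not occur in vy at all.

Take i = 0: the string uxz is obtained from s by deleting |vy| ≥ 1 symbols, so |uxz| = 3p − |vy| < 3p.
But the letter (a or c) that does not occur in vy still occurs exactly p times in uxz. Every string of L with exactly p copies of some letter is a^p b^p c^p, of length 3p. Since |uxz| < 3p, uxz ∉ L.

This contradicts the CFL pumping lemma, which requires uv^i xy^i z ∈ L for all i ≥ 0.
Hence L = {a^n b^n c^n : n ≥ 0} is not context-free. ∎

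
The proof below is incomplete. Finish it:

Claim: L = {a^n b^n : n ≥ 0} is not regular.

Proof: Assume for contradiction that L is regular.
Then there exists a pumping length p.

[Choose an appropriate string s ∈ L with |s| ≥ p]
s = a^p b^p

This string is in L (has equal a's and b's) and has length 2p ≥ p.
Any decomposition xyz with |xy| ≤ p means y consists only of a's,
so pumping will unbalance the counts.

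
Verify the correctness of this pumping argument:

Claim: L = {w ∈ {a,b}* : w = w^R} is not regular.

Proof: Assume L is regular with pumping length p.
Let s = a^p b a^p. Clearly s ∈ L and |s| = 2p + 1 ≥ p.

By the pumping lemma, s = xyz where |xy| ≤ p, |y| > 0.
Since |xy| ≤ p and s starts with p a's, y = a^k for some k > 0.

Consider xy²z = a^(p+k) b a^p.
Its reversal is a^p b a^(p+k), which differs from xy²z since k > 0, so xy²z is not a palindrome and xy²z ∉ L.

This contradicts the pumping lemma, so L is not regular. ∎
The proof is correct.

This proof is valid because:
1. s = a^p b a^p is in L and is chosen in terms of p, so |s| ≥ p holds for every p
2. The decomposition analysis is correct: |xy| ≤ p forces y to lie inside the leading a's
3. The contradiction is valid: a^(p+k) b a^p has more a's before the b than after it, so it is not a palindrome
4. The conclusion follows logically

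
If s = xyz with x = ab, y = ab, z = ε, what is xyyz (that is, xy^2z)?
ababab

Given x = 'ab', y = 'ab', z = '' and i = 2:

xy^2z = x + y·y·...·y (2 times) + z
       = 'ab' + 'ab'^2 + ''
       = 'ab' + 'abab' + ''
       = 'ababab'

The pumped string is 'ababab' with length 6.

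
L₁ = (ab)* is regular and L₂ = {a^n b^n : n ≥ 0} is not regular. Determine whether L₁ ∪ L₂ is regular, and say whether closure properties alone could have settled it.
No — L₁ ∪ L₂ is not regular.

Let U = (ab)* ∪ {a^n b^n}. If U were regular, then U ∩ aa*bb* would be regular (closure under intersection with a regular language). But (ab)* ∩ aa*bb* = {ab} and {a^n b^n} ∩ aa*bb* = {a^n b^n : n ≥ 1}, so U ∩ aa*bb* = {a^n b^n : n ≥ 1}, which is not regular. Hence U is not regular.

Note that the bare facts "L₁ regular, L₂ non-regular" do not settle the question by themselves: the closure of regular languages under ∪, ∩, complement and difference applies only when BOTH operands are regular. With a non-regular operand the result can come out regular or non-regular depending on the specific languages, so one has to work out L₁ ∪ L₂ for this particular pair, as above.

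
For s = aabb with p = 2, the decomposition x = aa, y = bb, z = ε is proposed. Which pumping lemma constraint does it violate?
Violated: |xy| ≤ p

The decomposition x = aa, y = bb, z = ε for s = aabb with p = 2
violates the constraint: |xy| ≤ p

|xy| = |aabb| = 4 > 2 = p. The decomposition puts too many characters in xy.

Pumping lemma constraints:
1. xyz = s (decomposition is valid)
2. |xy| ≤ p
3. |y| > 0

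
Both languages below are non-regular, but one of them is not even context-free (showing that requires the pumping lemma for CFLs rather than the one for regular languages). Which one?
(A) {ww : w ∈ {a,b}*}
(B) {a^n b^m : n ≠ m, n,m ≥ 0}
(A) {ww : w ∈ {a,b}*}

(A) {ww : w ∈ {a,b}*} requires the CFL pumping lemma.

- {a^n b^m : n ≠ m, n,m ≥ 0} is context-free (but not regular)
  • Can be shown non-regular with the regular pumping lemma
  • After pumping a's, we can make n = m

- {ww : w ∈ {a,b}*} is NOT context-free
  • Requires the CFL pumping lemma to prove
  • Even a PDA cannot compare two arbitrary halves symbol by symbol; CFL pumping on a^p b^p a^p b^p fails

The CFL pumping lemma is "stronger" in that it can prove non-membership
in the larger class of context-free languages.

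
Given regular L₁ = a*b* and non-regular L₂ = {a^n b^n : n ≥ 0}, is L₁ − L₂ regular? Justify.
No — L₁ − L₂ is not regular.

a*b* − {a^n b^n} = {a^n b^m : n ≠ m}. If this were regular, then its complement intersected with a*b*, namely {a^n b^n : n ≥ 0}, would be regular too (closure under complement and intersection) — contradiction. So L₁ − L₂ is not regular.

Note that the bare facts "L₁ regular, L₂ non-regular" do not settle the question by themselves: the closure of regular languages under ∪, ∩, complement and difference applies only when BOTH operands are regular. With a non-regular operand the result can come out regular or non-regular depending on the specific languages, so one has to work out L₁ − L₂ for this particular pair, as above.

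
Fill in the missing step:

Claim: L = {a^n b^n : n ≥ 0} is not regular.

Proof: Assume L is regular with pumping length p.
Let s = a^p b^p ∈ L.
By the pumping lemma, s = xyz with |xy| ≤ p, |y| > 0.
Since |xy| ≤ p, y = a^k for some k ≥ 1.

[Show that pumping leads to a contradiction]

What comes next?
Consider xy²z = a^(p+k) b^p.

Since k ≥ 1, we have p + k > p.
So xy²z has more a's than b's: (p+k) a's vs p b's.
This means xy²z ∉ L because a^n b^n requires equal counts.

This contradicts the pumping lemma which states xy²z ∈ L.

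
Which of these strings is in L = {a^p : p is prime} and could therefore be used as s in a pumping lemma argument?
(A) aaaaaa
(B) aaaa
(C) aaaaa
(C) aaaaa

The pumping lemma is applied to a string s that lies in L, so first check membership of each option:
- (A) aaaaaa has length 6 = 2 × 3, which is not prime, so it is not in L ✗
- (B) aaaa has length 4 = 2 × 2, which is not prime, so it is not in L ✗
- (C) aaaaa has length 5, which is prime, so it is in L ✓

Only (C) aaaaa is in L, so it is the only candidate that could play the role of s.
(In a complete proof one picks s in terms of the pumping length p so that |s| ≥ p is guaranteed; a fixed string like aaaaa illustrates the shape of such an s.)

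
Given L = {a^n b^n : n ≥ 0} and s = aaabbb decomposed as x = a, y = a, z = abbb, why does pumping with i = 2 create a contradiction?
xy²z = aaaabbb ∉ L

Pumping with i = 2 replaces y = a by y² = aa:
- Original: s = xyz = aaabbb; aaabbb = a^3 b^3 has equal counts (3 = 3), so it is in L
- Pumped: xy²z = a · aa · abbb = aaaabbb
- aaaabbb has 4 a's and 3 b's; 4 ≠ 3, so it is not in L

The pumping lemma would require xy²z ∈ L, so this decomposition yields a contradiction.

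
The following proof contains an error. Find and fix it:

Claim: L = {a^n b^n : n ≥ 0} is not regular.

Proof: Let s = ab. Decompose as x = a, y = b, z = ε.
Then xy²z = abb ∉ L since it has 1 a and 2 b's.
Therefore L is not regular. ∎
Error: The string s = ab might be shorter than the pumping length p.

Correction: Choose s = a^p b^p to ensure |s| ≥ p. Also, the decomposition is wrong: with |xy| ≤ p, y cannot include b's when s starts with p a's.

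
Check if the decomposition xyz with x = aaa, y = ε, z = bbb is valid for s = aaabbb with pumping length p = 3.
Violated: |y| > 0

The decomposition x = aaa, y = ε, z = bbb for s = aaabbb with p = 3
violates the constraint: |y| > 0

|y| = 0, but the pumping lemma requires |y| > 0 (y must be non-empty).

Pumping lemma constraints:
1. xyz = s (decomposition is valid)
2. |xy| ≤ p
3. |y| > 0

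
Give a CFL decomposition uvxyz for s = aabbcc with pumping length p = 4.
u='a', v='a', x='bb', y='c', z='c'

For s = aabbcc with pumping length p = 4:

One valid decomposition:
- u = 'a'
- v = 'a'
- x = 'bb'
- y = 'c'
- z = 'c'

Verification:
- uvxyz = 'a' + 'a' + 'bb' + 'c' + 'c' = aabbcc ✓
- |vxy| = |'abbc'| = 4 ≤ 4 ✓
- |vy| = |'ac'| = 2 > 0 ✓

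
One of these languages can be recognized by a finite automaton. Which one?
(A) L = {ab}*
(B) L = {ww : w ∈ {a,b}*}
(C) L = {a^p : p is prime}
(A) {ab}*

(A) L = {ab}* is regular.

This can be recognized by a finite automaton (DFA/NFA).
Regular expressions like {ab}* define regular languages.

The other choices are not regular:
- {ww : w ∈ {a,b}*}: After pumping, the two halves no longer match
- {a^p : p is prime}: After pumping, the length becomes composite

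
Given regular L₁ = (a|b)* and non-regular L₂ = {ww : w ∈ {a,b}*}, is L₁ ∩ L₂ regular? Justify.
No — L₁ ∩ L₂ is not regular.

(a|b)* is all strings over {a,b}, so L₁ ∩ L₂ = {ww : w ∈ {a,b}*} = L₂ itself, which is not regular (pump s = a^p b a^p b).

Note that the bare facts "L₁ regular, L₂ non-regular" do not settle the question by themselves: the closure of regular languages under ∪, ∩, complement and difference applies only when BOTH operands are regular. With a non-regular operand the result can come out regular or non-regular depending on the specific languages, so one has to work out L₁ ∩ L₂ for this particular pair, as above.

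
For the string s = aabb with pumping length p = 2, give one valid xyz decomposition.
x = '', y = 'a', z = 'abb'

For s = aabb and p = 2, one valid decomposition is:
- x = '' (length 0)
- y = 'a' (length 1)
- z = 'abb' (length 3)

Verification:
- xyz = '' + 'a' + 'abb' = aabb ✓
- |xy| = 1 ≤ 2 ✓
- |y| = 1 > 0 ✓

All pumping lemma constraints are satisfied.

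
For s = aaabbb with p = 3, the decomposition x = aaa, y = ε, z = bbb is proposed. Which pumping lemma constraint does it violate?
Violated: |y| > 0

The decomposition x = aaa, y = ε, z = bbb for s = aaabbb with p = 3
violates the constraint: |y| > 0

|y| = 0, but the pumping lemma requires |y| > 0 (y must be non-empty).

Pumping lemma constraints:
1. xyz = s (decomposition is valid)
2. |xy| ≤ p
3. |y| > 0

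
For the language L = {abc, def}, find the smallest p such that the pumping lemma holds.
p = 4

For a finite language L, the pumping lemma holds vacuously if p > max|s| for s ∈ L.

The longest string in L = {abc, def} has length 3.
If p = 4, then no string s ∈ L has |s| ≥ p, so the condition is vacuously true.

The minimum pumping length is p = 4.

Why no smaller p works: for any p ≤ 3, the longest string s ∈ L has |s| = 3 ≥ p, so it would
have to be pumpable; but pumping up (i = 2, 3, ...) produces ever longer strings, which cannot all lie in the
finite language L. So the pumping property fails for every p ≤ 3.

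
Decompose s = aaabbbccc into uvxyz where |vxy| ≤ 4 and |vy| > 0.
u='aa', v='a', x='bb', y='b', z='ccc'

For s = aaabbbccc with pumping length p = 4:

One valid decomposition:
- u = 'aa'
- v = 'a'
- x = 'bb'
- y = 'b'
- z = 'ccc'

Verification:
- uvxyz = 'aa' + 'a' + 'bb' + 'b' + 'ccc' = aaabbbccc ✓
- |vxy| = |'abbb'| = 4 ≤ 4 ✓
- |vy| = |'ab'| = 2 > 0 ✓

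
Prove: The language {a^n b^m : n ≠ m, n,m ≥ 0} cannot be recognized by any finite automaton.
Assume for contradiction that L is regular, and let p ≥ 1 be the pumping length given by the pumping lemma.
Choose s = a^p b^(p + p!). Then s ∈ L because p ≠ p + p! (as p! ≥ 1), and |s| ≥ p.
By the pumping lemma, s = xyz for some x, y, z with |xy| ≤ p, |y| ≥ 1, and xy^i z ∈ L for every i ≥ 0.
Since |xy| ≤ p and the first p symbols of s are all a's, y = a^k for some k with 1 ≤ k ≤ p.
For every i ≥ 0, xy^i z = a^(p + (i − 1)k) b^(p + p!).

Because 1 ≤ k ≤ p, k divides p!. Let t = p!/k (a positive integer) and take i = t + 1.
Then the number of a's is p + tk = p + p!, which equals the number of b's.
So xy^(t+1) z = a^(p + p!) b^(p + p!) has equally many a's and b's and is NOT in L.

This contradicts the pumping lemma, which requires xy^i z ∈ L for all i ≥ 0.
Hence L = {a^n b^m : n ≠ m, n,m ≥ 0} is not regular. ∎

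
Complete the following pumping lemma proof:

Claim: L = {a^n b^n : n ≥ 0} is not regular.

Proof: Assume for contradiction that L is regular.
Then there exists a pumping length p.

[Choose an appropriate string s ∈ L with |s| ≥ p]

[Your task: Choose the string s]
s = a^p b^p

This string is in L (has equal a's and b's) and has length 2p ≥ p.
Any decomposition xyz with |xy| ≤ p means y consists only of a's,
so pumping will unbalance the counts.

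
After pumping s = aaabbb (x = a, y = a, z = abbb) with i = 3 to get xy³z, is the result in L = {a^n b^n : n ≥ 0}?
No

xy³z = a · aaa · abbb = aaaaabbb.
aaaaabbb has 5 a's and 3 b's; 5 ≠ 3, so it is not in L.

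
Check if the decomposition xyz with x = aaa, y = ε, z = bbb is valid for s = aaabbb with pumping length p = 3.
Violated: |y| > 0

The decomposition x = aaa, y = ε, z = bbb for s = aaabbb with p = 3
violates the constraint: |y| > 0

|y| = 0, but the pumping lemma requires |y| > 0 (y must be non-empty).

Pumping lemma constraints:
1. xyz = s (decomposition is valid)
2. |xy| ≤ p
3. |y| > 0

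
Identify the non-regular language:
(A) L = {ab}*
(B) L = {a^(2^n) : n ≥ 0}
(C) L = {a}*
(B) {a^(2^n) : n ≥ 0}

(B) L = {a^(2^n) : n ≥ 0} is NOT regular.

The pumping lemma can be used to prove this:
After pumping, length is no longer a power of 2

The other languages are regular because they can be recognized by finite automata.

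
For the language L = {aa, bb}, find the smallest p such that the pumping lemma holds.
p = 3

For a finite language L, the pumping lemma holds vacuously if p > max|s| for s ∈ L.

The longest string in L = {aa, bb} has length 2.
If p = 3, then no string s ∈ L has |s| ≥ p, so the condition is vacuously true.

The minimum pumping length is p = 3.

Why no smaller p works: for any p ≤ 2, the longest string s ∈ L has |s| = 2 ≥ p, so it would
have to be pumpable; but pumping up (i = 2, 3, ...) produces ever longer strings, which cannot all lie in the
finite language L. So the pumping property fails for every p ≤ 2.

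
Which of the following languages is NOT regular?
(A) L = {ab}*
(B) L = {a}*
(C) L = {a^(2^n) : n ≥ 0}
(C) {a^(2^n) : n ≥ 0}

(C) L = {a^(2^n) : n ≥ 0} is NOT regular.

The pumping lemma can be used to prove this:
After pumping, length is no longer a power of 2

The other languages are regular because they can be recognized by finite automata.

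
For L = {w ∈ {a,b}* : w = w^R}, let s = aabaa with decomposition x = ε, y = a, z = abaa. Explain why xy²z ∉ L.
xy²z = aaabaa ∉ L

Pumping with i = 2 replaces y = a by y² = aa:
- Original: s = xyz = aabaa; aabaa reversed is aabaa, the same string, so it is a palindrome and is in L
- Pumped: xy²z = ε · aa · abaa = aaabaa
- aaabaa reversed is aabaaa ≠ aaabaa, so it is not a palindrome and is not in L

The pumping lemma would require xy²z ∈ L, so this decomposition yields a contradiction.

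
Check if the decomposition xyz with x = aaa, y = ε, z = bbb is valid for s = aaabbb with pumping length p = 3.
Violated: |y| > 0

The decomposition x = aaa, y = ε, z = bbb for s = aaabbb with p = 3
violates the constraint: |y| > 0

|y| = 0, but the pumping lemma requires |y| > 0 (y must be non-empty).

Pumping lemma constraints:
1. xyz = s (decomposition is valid)
2. |xy| ≤ p
3. |y| > 0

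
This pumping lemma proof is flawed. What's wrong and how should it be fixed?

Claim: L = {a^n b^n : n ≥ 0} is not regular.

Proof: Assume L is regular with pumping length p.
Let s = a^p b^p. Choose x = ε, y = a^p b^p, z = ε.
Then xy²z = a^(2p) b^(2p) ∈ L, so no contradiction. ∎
Error: The decomposition violates |xy| ≤ p. With y = a^p b^p, |xy| = |y| = 2p > p. (The proof also miscomputes xy²z, which would be a^p b^p a^p b^p rather than a^(2p) b^(2p), and it wrongly treats one harmless decomposition as settling the matter — the prover does not get to choose the decomposition.)

Correction: The pumping lemma requires |xy| ≤ p, and the argument must handle every decomposition satisfying |xy| ≤ p, |y| ≥ 1. Since s starts with p a's, any such y consists only of a's, say y = a^k with k ≥ 1. Then xy²z = a^(p+k) b^p has unequal numbers of a's and b's, so xy²z ∉ L — the required contradiction.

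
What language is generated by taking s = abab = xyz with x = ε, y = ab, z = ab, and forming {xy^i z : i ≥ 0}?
{xy^i z : i ≥ 0} = {(ab)^(i+1) : i ≥ 0} = {ab, abab, ababab, ...}

With x = ε, y = ab, z = ab: Pumping 'ab' gives strings of alternating a's and b's.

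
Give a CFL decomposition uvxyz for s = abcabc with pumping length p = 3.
u='ab', v='c', x='a', y='b', z='c'

For s = abcabc with pumping length p = 3:

One valid decomposition:
- u = 'ab'
- v = 'c'
- x = 'a'
- y = 'b'
- z = 'c'

Verification:
- uvxyz = 'ab' + 'c' + 'a' + 'b' + 'c' = abcabc ✓
- |vxy| = |'cab'| = 3 ≤ 3 ✓
- |vy| = |'cb'| = 2 > 0 ✓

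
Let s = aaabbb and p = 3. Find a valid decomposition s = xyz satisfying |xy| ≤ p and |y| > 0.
x = '', y = 'aaa', z = 'bbb'

For s = aaabbb and p = 3, one valid decomposition is:
- x = '' (length 0)
- y = 'aaa' (length 3)
- z = 'bbb' (length 3)

Verification:
- xyz = '' + 'aaa' + 'bbb' = aaabbb ✓
- |xy| = 3 ≤ 3 ✓
- |y| = 3 > 0 ✓

All pumping lemma constraints are satisfied.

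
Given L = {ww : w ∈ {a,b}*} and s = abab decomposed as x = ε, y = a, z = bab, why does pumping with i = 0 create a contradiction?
xy⁰z = bab ∉ L

Pumping with i = 0 replaces y = a by y⁰ = ε:
- Original: s = xyz = abab; abab splits into halves ab · ab, which are equal, so it is in L (w = ab)
- Pumped: xy⁰z = ε · ε · bab = bab
- bab has odd length 3, so it cannot be written as ww and is not in L

The pumping lemma would require xy⁰z ∈ L, so this decomposition yields a contradiction.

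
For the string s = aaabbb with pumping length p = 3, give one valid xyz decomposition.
x = 'a', y = 'a', z = 'abbb'

For s = aaabbb and p = 3, one valid decomposition is:
- x = 'a' (length 1)
- y = 'a' (length 1)
- z = 'abbb' (length 4)

Verification:
- xyz = 'a' + 'a' + 'abbb' = aaabbb ✓
- |xy| = 2 ≤ 3 ✓
- |y| = 1 > 0 ✓

All pumping lemma constraints are satisfied.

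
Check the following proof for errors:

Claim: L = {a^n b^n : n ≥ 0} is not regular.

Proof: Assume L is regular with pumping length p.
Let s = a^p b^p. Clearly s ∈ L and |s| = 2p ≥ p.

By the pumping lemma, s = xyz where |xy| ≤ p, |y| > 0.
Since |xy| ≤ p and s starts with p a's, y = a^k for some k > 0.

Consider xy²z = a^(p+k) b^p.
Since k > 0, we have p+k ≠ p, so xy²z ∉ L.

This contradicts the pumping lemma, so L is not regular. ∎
The proof is correct.

This proof is valid because:
1. The string s = a^p b^p is correctly in L
2. The decomposition analysis is correct: y must consist only of a's
3. The contradiction is valid: pumping increases a's but not b's
4. The conclusion follows logically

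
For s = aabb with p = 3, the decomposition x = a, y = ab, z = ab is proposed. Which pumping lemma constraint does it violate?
Violated: xyz = s

The decomposition x = a, y = ab, z = ab for s = aabb with p = 3
violates the constraint: xyz = s

xyz = 'a' + 'ab' + 'ab' = 'aabab' ≠ 'aabb' = s. The decomposition doesn't reconstruct s.

Pumping lemma constraints:
1. xyz = s (decomposition is valid)
2. |xy| ≤ p
3. |y| > 0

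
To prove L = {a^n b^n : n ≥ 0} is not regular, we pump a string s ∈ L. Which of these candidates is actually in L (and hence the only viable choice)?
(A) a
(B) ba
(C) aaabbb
(C) aaabbb

The pumping lemma is applied to a string s that lies in L, so first check membership of each option:
- (A) a has 1 a's and 0 b's; 1 ≠ 0, so it is not in L ✗
- (B) ba has an a after a b, so it is not of the form a^n b^n and is not in L ✗
- (C) aaabbb = a^3 b^3 has equal counts (3 = 3), so it is in L ✓

Only (C) aaabbb is in L, so it is the only candidate that could play the role of s.
(In a complete proof one picks s in terms of the pumping length p so that |s| ≥ p is guaranteed; a fixed string like aaabbb illustrates the shape of such an s.)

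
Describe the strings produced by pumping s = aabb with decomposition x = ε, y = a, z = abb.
{xy^i z : i ≥ 0} = {a^(i+1) b^2 : i ≥ 0} = {abb, aabb, aaabb, ...}

With x = ε, y = a, z = abb: Starting with aabb and pumping the first 'a' (z = abb keeps the second 'a'), we get strings with i+1 a's followed by 2 b's for i = 0, 1, 2, ...; note bb is not produced because z always contributes one a.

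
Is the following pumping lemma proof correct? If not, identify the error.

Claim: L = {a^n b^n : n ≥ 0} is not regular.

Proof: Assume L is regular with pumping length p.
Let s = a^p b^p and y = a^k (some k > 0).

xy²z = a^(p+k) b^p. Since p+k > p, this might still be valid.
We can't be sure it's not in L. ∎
The proof is INCORRECT.

Error: The conclusion is wrong.
xy²z = a^(p+k) b^p is definitely NOT in L because the number of a's (p+k) ≠ number of b's (p).
The proof incorrectly doubts what is actually a valid contradiction.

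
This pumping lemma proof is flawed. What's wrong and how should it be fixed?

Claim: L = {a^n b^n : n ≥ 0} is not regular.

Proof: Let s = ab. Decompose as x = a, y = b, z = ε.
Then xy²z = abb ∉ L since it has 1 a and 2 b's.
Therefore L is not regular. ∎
Error: The string s = ab might be shorter than the pumping length p.

Correction: Choose s = a^p b^p to ensure |s| ≥ p. Also, the decomposition is wrong: with |xy| ≤ p, y cannot include b's when s starts with p a's.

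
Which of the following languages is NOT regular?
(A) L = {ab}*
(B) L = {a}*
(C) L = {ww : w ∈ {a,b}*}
(C) {ww : w ∈ {a,b}*}

(C) L = {ww : w ∈ {a,b}*} is NOT regular.

The pumping lemma can be used to prove this:
After pumping, the two halves no longer match

The other languages are regular because they can be recognized by finite automata.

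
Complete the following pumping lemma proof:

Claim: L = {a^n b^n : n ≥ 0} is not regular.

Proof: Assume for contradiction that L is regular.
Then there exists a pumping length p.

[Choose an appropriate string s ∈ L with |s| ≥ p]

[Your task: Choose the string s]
s = a^p b^p

This string is in L (has equal a's and b's) and has length 2p ≥ p.
Any decomposition xyz with |xy| ≤ p means y consists only of a's,
so pumping will unbalance the counts.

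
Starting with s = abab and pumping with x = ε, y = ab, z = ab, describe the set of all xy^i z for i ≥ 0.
{xy^i z : i ≥ 0} = {(ab)^(i+1) : i ≥ 0} = {ab, abab, ababab, ...}

With x = ε, y = ab, z = ab: Pumping 'ab' gives strings of alternating a's and b's.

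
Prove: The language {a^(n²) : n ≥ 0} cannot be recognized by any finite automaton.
Assume for contradiction that L is regular, and let p ≥ 1 be the pumping length given by the pumping lemma.
Choose s = a^(p²). Then s ∈ L and |s| = p² ≥ p.
By the pumping lemma, s = xyz for some x, y, z with |xy| ≤ p, |y| ≥ 1, and xy^i z ∈ L for every i ≥ 0.
Here y = a^k for some k with 1 ≤ k ≤ |xy| ≤ p.

Take i = 2: |xy²z| = p² + k.
Now p² < p² + k ≤ p² + p < p² + 2p + 1 = (p + 1)².
So |xy²z| lies strictly between the consecutive squares p² and (p + 1)², hence is not a perfect square, and xy²z ∉ L.

This contradicts the pumping lemma, which requires xy^i z ∈ L for all i ≥ 0.
Hence L = {a^(n²) : n ≥ 0} is not regular. ∎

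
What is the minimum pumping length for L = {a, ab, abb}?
p = 4

For a finite language L, the pumping lemma holds vacuously if p > max|s| for s ∈ L.

The longest string in L = {a, ab, abb} has length 3.
If p = 4, then no string s ∈ L has |s| ≥ p, so the condition is vacuously true.

The minimum pumping length is p = 4.

Why no smaller p works: for any p ≤ 3, the longest string s ∈ L has |s| = 3 ≥ p, so it would
have to be pumpable; but pumping up (i = 2, 3, ...) produces ever longer strings, which cannot all lie in the
finite language L. So the pumping property fails for every p ≤ 3.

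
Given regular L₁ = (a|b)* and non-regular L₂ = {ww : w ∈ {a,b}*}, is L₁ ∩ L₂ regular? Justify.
No — L₁ ∩ L₂ is not regular.

(a|b)* is all strings over {a,b}, so L₁ ∩ L₂ = {ww : w ∈ {a,b}*} = L₂ itself, which is not regular (pump s = a^p b a^p b).

Note that the bare facts "L₁ regular, L₂ non-regular" do not settle the question by themselves: the closure of regular languages under ∪, ∩, complement and difference applies only when BOTH operands are regular. With a non-regular operand the result can come out regular or non-regular depending on the specific languages, so one has to work out L₁ ∩ L₂ for this particular pair, as above.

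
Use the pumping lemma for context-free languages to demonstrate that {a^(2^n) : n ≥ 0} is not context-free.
Assume for contradiction that L is context-free, and let p ≥ 1 be the pumping length given by the pumping lemma for CFLs.
Choose s = a^(2^p). Then s ∈ L and |s| = 2^p ≥ p.
By the CFL pumping lemma, s = uvxyz for some u, v, x, y, z with |vxy| ≤ p, |vy| ≥ 1, and uv^i xy^i z ∈ L for every i ≥ 0.
All symbols are a's, so only lengths matter: let k = |vy|, with 1 ≤ k ≤ |vxy| ≤ p < 2^p.

Take i = 2: |uv²xy²z| = 2^p + k, and 2^p < 2^p + k < 2^p + 2^p = 2^(p+1).
So the length lies strictly between consecutive powers of two and is not a power of 2; uv²xy²z ∉ L.

This contradicts the CFL pumping lemma, which requires uv^i xy^i z ∈ L for all i ≥ 0.
Hence L = {a^(2^n) : n ≥ 0} is not context-free. ∎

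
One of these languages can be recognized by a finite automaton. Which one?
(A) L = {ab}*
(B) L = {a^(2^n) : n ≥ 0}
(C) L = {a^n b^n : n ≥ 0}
(A) {ab}*

(A) L = {ab}* is regular.

This can be recognized by a finite automaton (DFA/NFA).
Regular expressions like {ab}* define regular languages.

The other choices are not regular:
- {a^n b^n : n ≥ 0}: After pumping, the number of a's and b's become unequal
- {a^(2^n) : n ≥ 0}: After pumping, length is no longer a power of 2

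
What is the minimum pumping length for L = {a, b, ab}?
p = 3

For a finite language L, the pumping lemma holds vacuously if p > max|s| for s ∈ L.

The longest string in L = {a, b, ab} has length 2.
If p = 3, then no string s ∈ L has |s| ≥ p, so the condition is vacuously true.

The minimum pumping length is p = 3.

Why no smaller p works: for any p ≤ 2, the longest string s ∈ L has |s| = 2 ≥ p, so it would
have to be pumpable; but pumping up (i = 2, 3, ...) produces ever longer strings, which cannot all lie in the
finite language L. So the pumping property fails for every p ≤ 2.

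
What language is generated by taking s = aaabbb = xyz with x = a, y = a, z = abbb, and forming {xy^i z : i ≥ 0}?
{xy^i z : i ≥ 0} = {a^(2+i) b^3 : i ≥ 0} = {aabbb, aaabbb, aaaabbb, ...}

With x = a, y = a, z = abbb: Starting with aaabbb and pumping the second 'a', we get strings with 2+i a's followed by 3 b's for i = 0, 1, 2, ...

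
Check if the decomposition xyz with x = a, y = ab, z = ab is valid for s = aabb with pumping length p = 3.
Violated: xyz = s

The decomposition x = a, y = ab, z = ab for s = aabb with p = 3
violates the constraint: xyz = s

xyz = 'a' + 'ab' + 'ab' = 'aabab' ≠ 'aabb' = s. The decomposition doesn't reconstruct s.

Pumping lemma constraints:
1. xyz = s (decomposition is valid)
2. |xy| ≤ p
3. |y| > 0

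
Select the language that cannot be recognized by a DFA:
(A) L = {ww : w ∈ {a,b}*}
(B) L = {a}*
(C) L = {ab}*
(A) {ww : w ∈ {a,b}*}

(A) L = {ww : w ∈ {a,b}*} is NOT regular.

The pumping lemma can be used to prove this:
After pumping, the two halves no longer match

The other languages are regular because they can be recognized by finite automata.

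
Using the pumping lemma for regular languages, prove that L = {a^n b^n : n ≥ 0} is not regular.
Assume for contradiction that L is regular, and let p ≥ 1 be the pumping length given by the pumping lemma.
Choose s = a^p b^p. Then s ∈ L and |s| = 2p ≥ p.
By the pumping lemma, s = xyz for some x, y, z with |xy| ≤ p, |y| ≥ 1, and xy^i z ∈ L for every i ≥ 0.
Since |xy| ≤ p and the first p symbols of s are all a's, we must have y = a^k for some k with 1 ≤ k ≤ p.

Take i = 2: xy²z = a^(p + k) b^p.
This string has p + k a's but p b's, and p + k > p because k ≥ 1. So xy²z ∉ L.

This contradicts the pumping lemma, which requires xy^i z ∈ L for all i ≥ 0.
Hence L = {a^n b^n : n ≥ 0} is not regular. ∎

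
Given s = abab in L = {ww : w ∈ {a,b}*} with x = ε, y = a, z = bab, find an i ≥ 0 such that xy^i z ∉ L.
i = 2

xy²z = ε · aa · bab = aabab; aabab has odd length 5, so it cannot be written as ww and is not in L.
(Other choices also work, e.g. i = 0, 3; only i = 1 is guaranteed to stay in L since xy¹z = s.)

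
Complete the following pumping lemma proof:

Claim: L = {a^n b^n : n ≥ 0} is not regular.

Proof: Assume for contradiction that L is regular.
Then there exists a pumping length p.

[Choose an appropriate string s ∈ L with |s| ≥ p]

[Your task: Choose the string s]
s = a^p b^p

This string is in L (has equal a's and b's) and has length 2p ≥ p.
Any decomposition xyz with |xy| ≤ p means y consists only of a's,
so pumping will unbalance the counts.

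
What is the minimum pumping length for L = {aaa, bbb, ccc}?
p = 4

For a finite language L, the pumping lemma holds vacuously if p > max|s| for s ∈ L.

The longest string in L = {aaa, bbb, ccc} has length 3.
If p = 4, then no string s ∈ L has |s| ≥ p, so the condition is vacuously true.

The minimum pumping length is p = 4.

Why no smaller p works: for any p ≤ 3, the longest string s ∈ L has |s| = 3 ≥ p, so it would
have to be pumpable; but pumping up (i = 2, 3, ...) produces ever longer strings, which cannot all lie in the
finite language L. So the pumping property fails for every p ≤ 3.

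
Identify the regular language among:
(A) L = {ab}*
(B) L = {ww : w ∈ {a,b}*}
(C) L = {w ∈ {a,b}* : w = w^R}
(A) {ab}*

(A) L = {ab}* is regular.

This can be recognized by a finite automaton (DFA/NFA).
Regular expressions like {ab}* define regular languages.

The other choices are not regular:
- {w ∈ {a,b}* : w = w^R}: After pumping, the string is no longer symmetric
- {ww : w ∈ {a,b}*}: After pumping, the two halves no longer match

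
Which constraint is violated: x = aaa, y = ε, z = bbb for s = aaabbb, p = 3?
Violated: |y| > 0

The decomposition x = aaa, y = ε, z = bbb for s = aaabbb with p = 3
violates the constraint: |y| > 0

|y| = 0, but the pumping lemma requires |y| > 0 (y must be non-empty).

Pumping lemma constraints:
1. xyz = s (decomposition is valid)
2. |xy| ≤ p
3. |y| > 0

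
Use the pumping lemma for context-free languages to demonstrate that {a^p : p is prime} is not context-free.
Assume for contradiction that L is context-free, and let p ≥ 1 be the pumping length given by the pumping lemma for CFLs.
Choose a prime q with q ≥ p and let s = a^q. Then s ∈ L and |s| = q ≥ p.
By the CFL pumping lemma, s = uvxyz for some u, v, x, y, z with |vxy| ≤ p, |vy| ≥ 1, and uv^i xy^i z ∈ L for every i ≥ 0.
All symbols are a's, so only lengths matter: let k = |vy|, with 1 ≤ k ≤ p. Then |uv^i xy^i z| = q + (i − 1)k.

Take i = q + 1: the length is q + qk = q(k + 1).
Both factors satisfy q ≥ 2 and k + 1 ≥ 2, so q(k + 1) is composite and uv^(q+1) xy^(q+1) z ∉ L.

This contradicts the CFL pumping lemma, which requires uv^i xy^i z ∈ L for all i ≥ 0.
Hence L = {a^p : p is prime} is not context-free. ∎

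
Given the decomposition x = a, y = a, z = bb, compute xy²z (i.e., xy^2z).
aaabb

Given x = 'a', y = 'a', z = 'bb' and i = 2:

xy^2z = x + y·y·...·y (2 times) + z
       = 'a' + 'a'^2 + 'bb'
       = 'a' + 'aa' + 'bb'
       = 'aaabb'

The pumped string is 'aaabb' with length 5.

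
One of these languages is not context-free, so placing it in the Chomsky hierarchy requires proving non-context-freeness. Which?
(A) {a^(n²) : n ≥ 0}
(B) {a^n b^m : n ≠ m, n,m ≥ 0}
(A) {a^(n²) : n ≥ 0}

(A) {a^(n²) : n ≥ 0} requires the CFL pumping lemma.

- {a^n b^m : n ≠ m, n,m ≥ 0} is context-free (but not regular)
  • Can be shown non-regular with the regular pumping lemma
  • After pumping a's, we can make n = m

- {a^(n²) : n ≥ 0} is NOT context-free
  • Requires the CFL pumping lemma to prove
  • Gaps between squares grow unboundedly

The CFL pumping lemma is "stronger" in that it can prove non-membership
in the larger class of context-free languages.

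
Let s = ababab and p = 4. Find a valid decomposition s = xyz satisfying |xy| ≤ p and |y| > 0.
x = '', y = 'ab', z = 'abab'

For s = ababab and p = 4, one valid decomposition is:
- x = '' (length 0)
- y = 'ab' (length 2)
- z = 'abab' (length 4)

Verification:
- xyz = '' + 'ab' + 'abab' = ababab ✓
- |xy| = 2 ≤ 4 ✓
- |y| = 2 > 0 ✓

All pumping lemma constraints are satisfied.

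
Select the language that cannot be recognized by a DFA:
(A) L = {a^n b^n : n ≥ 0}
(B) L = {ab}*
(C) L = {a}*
(A) {a^n b^n : n ≥ 0}

(A) L = {a^n b^n : n ≥ 0} is NOT regular.

The pumping lemma can be used to prove this:
After pumping, the number of a's and b's become unequal

The other languages are regular because they can be recognized by finite automata.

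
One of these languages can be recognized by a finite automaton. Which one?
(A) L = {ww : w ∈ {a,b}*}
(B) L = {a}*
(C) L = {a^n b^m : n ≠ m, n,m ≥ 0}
(B) {a}*

(B) L = {a}* is regular.

This can be recognized by a finite automaton (DFA/NFA).
Regular expressions like {a}* define regular languages.

The other choices are not regular:
- {ww : w ∈ {a,b}*}: After pumping, the two halves no longer match
- {a^n b^m : n ≠ m, n,m ≥ 0}: After pumping a's, we can make n = m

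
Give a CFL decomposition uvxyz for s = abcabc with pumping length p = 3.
u='ab', v='c', x='a', y='b', z='c'

For s = abcabc with pumping length p = 3:

One valid decomposition:
- u = 'ab'
- v = 'c'
- x = 'a'
- y = 'b'
- z = 'c'

Verification:
- uvxyz = 'ab' + 'c' + 'a' + 'b' + 'c' = abcabc ✓
- |vxy| = |'cab'| = 3 ≤ 3 ✓
- |vy| = |'cb'| = 2 > 0 ✓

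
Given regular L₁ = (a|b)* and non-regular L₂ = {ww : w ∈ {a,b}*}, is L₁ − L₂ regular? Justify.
No — L₁ − L₂ is not regular.

L₁ − L₂ is the complement of {ww} within {a,b}*. If it were regular, its complement {ww} would be regular as well (regular languages are closed under complement) — contradiction. So L₁ − L₂ is not regular.

Note that the bare facts "L₁ regular, L₂ non-regular" do not settle the question by themselves: the closure of regular languages under ∪, ∩, complement and difference applies only when BOTH operands are regular. With a non-regular operand the result can come out regular or non-regular depending on the specific languages, so one has to work out L₁ − L₂ for this particular pair, as above.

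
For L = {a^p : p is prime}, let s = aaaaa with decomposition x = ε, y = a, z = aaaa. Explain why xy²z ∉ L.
xy²z = aaaaaa ∉ L

Pumping with i = 2 replaces y = a by y² = aa:
- Original: s = xyz = aaaaa; aaaaa has length 5, which is prime, so it is in L
- Pumped: xy²z = ε · aa · aaaa = aaaaaa
- aaaaaa has length 6 = 2 × 3, which is not prime, so it is not in L

The pumping lemma would require xy²z ∈ L, so this decomposition yields a contradiction.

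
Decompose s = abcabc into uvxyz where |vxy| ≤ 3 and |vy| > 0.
u='ab', v='c', x='a', y='b', z='c'

For s = abcabc with pumping length p = 3:

One valid decomposition:
- u = 'ab'
- v = 'c'
- x = 'a'
- y = 'b'
- z = 'c'

Verification:
- uvxyz = 'ab' + 'c' + 'a' + 'b' + 'c' = abcabc ✓
- |vxy| = |'cab'| = 3 ≤ 3 ✓
- |vy| = |'cb'| = 2 > 0 ✓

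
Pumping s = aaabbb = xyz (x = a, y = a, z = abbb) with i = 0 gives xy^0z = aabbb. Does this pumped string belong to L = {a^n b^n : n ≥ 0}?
No

xy⁰z = a · ε · abbb = aabbb.
aabbb has 2 a's and 3 b's; 2 ≠ 3, so it is not in L.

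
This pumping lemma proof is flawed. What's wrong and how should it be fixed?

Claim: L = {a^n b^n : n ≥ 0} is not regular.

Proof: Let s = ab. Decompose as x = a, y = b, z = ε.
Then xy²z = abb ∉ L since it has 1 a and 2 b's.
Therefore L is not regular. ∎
Error: The string s = ab might be shorter than the pumping length p.

Correction: Choose s = a^p b^p to ensure |s| ≥ p. Also, the decomposition is wrong: with |xy| ≤ p, y cannot include b's when s starts with p a's.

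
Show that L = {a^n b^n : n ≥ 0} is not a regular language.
Assume for contradiction that L is regular, and let p ≥ 1 be the pumping length given by the pumping lemma.
Choose s = a^p b^p. Then s ∈ L and |s| = 2p ≥ p.
By the pumping lemma, s = xyz for some x, y, z with |xy| ≤ p, |y| ≥ 1, and xy^i z ∈ L for every i ≥ 0.
Since |xy| ≤ p and the first p symbols of s are all a's, we must have y = a^k for some k with 1 ≤ k ≤ p.

Take i = 2: xy²z = a^(p + k) b^p.
This string has p + k a's but p b's, and p + k > p because k ≥ 1. So xy²z ∉ L.

This contradicts the pumping lemma, which requires xy^i z ∈ L for all i ≥ 0.
Hence L = {a^n b^n : n ≥ 0} is not regular. ∎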